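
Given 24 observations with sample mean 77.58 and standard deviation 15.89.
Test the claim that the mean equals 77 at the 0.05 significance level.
One-sample t-test:
H₀: μ = 77
H₁: μ ≠ 77
df = n - 1 = 23
t = (x̄ - μ₀) / (s/√n) = (77.58 - 77) / (15.89/√24) = 0.179
p-value = 0.8596

Since p-value > α = 0.05, we fail to reject H₀.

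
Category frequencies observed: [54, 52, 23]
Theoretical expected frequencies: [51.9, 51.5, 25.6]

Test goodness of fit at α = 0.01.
Chi-square goodness of fit test:
H₀: observed counts match expected distribution
H₁: observed counts differ from expected distribution
df = k - 1 = 2
χ² = Σ(O - E)²/E
   = (54 - 51.9)²/51.9 + (52 - 51.5)²/51.5 + (23 - 25.6)²/25.6
   = 0.085 + 0.005 + 0.264
   = 0.35
p-value = 0.8378

Since p-value > α = 0.01, we fail to reject H₀.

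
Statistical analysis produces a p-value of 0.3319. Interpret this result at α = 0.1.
Since p = 0.3319 > α = 0.1, fail to reject H₀.
There is insufficient evidence to reject the null hypothesis; the result is not statistically significant at the 0.1 level.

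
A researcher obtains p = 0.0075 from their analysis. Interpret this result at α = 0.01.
Since p = 0.0075 < α = 0.01, reject H₀.
There is sufficient evidence to reject the null hypothesis; the result is statistically significant at the 0.01 level.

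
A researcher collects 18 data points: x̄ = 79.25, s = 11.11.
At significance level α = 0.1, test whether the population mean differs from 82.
One-sample t-test:
H₀: μ = 82
H₁: μ ≠ 82
df = n - 1 = 17
t = (x̄ - μ₀) / (s/√n) = (79.25 - 82) / (11.11/√18) = -1.050
p-value = 0.3083

Since p-value > α = 0.1, we fail to reject H₀.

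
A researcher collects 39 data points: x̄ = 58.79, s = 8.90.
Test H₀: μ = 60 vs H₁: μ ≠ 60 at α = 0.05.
One-sample t-test:
H₀: μ = 60
H₁: μ ≠ 60
df = n - 1 = 38
t = (x̄ - μ₀) / (s/√n) = (58.79 - 60) / (8.90/√39) = -0.849
p-value = 0.4012

Since p-value > α = 0.05, we fail to reject H₀.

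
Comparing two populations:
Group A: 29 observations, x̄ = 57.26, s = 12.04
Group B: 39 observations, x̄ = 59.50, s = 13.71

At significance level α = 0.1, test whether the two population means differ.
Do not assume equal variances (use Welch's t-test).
Welch's two-sample t-test:
H₀: μ₁ = μ₂
H₁: μ₁ ≠ μ₂
s₁²/n₁ = 12.04²/29 = 4.9987,  s₂²/n₂ = 13.71²/39 = 4.8196
SE = √(s₁²/n₁ + s₂²/n₂) = √(4.9987 + 4.8196) = 3.1334
df (Welch-Satterthwaite) = (s₁²/n₁ + s₂²/n₂)² / [(s₁²/n₁)²/(n₁-1) + (s₂²/n₂)²/(n₂-1)] ≈ 64.11
t = (x̄₁ - x̄₂) / SE = (57.26 - 59.50) / 3.1334 = -2.24 / 3.1334 = -0.715
p-value = 0.4773

Since p-value > α = 0.1, we fail to reject H₀.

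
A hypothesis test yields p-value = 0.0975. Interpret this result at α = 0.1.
Since p = 0.0975 < α = 0.1, reject H₀.
There is sufficient evidence to reject the null hypothesis; the result is statistically significant at the 0.1 level.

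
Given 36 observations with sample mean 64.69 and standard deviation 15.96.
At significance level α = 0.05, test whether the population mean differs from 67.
One-sample t-test:
H₀: μ = 67
H₁: μ ≠ 67
df = n - 1 = 35
t = (x̄ - μ₀) / (s/√n) = (64.69 - 67) / (15.96/√36) = -0.868
p-value = 0.3911

Since p-value > α = 0.05, we fail to reject H₀.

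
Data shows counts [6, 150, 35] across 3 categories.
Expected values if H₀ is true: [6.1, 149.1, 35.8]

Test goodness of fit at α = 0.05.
Chi-square goodness of fit test:
H₀: observed counts match expected distribution
H₁: observed counts differ from expected distribution
df = k - 1 = 2
χ² = Σ(O - E)²/E
   = (6 - 6.1)²/6.1 + (150 - 149.1)²/149.1 + (35 - 35.8)²/35.8
   = 0.002 + 0.005 + 0.018
   = 0.02
p-value = 0.9876

Since p-value > α = 0.05, we fail to reject H₀.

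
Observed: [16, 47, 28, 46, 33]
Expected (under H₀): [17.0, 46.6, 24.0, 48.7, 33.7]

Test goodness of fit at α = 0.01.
Chi-square goodness of fit test:
H₀: observed counts match expected distribution
H₁: observed counts differ from expected distribution
df = k - 1 = 4
χ² = Σ(O - E)²/E
   = (16 - 17.0)²/17.0 + (47 - 46.6)²/46.6 + (28 - 24.0)²/24.0 + (46 - 48.7)²/48.7 + (33 - 33.7)²/33.7
   = 0.059 + 0.003 + 0.667 + 0.150 + 0.015
   = 0.89
p-value = 0.9255

Since p-value > α = 0.01, we fail to reject H₀.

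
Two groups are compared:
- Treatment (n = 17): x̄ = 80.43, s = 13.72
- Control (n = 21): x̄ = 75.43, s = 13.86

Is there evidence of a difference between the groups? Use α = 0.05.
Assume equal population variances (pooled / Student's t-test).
Student's two-sample t-test (equal variances):
H₀: μ₁ = μ₂
H₁: μ₁ ≠ μ₂
df = n₁ + n₂ - 2 = 36
Pooled variance s_p² = [(n₁-1)s₁² + (n₂-1)s₂²] / (n₁ + n₂ - 2) = [(16)(13.72²) + (20)(13.86²)] / 36 = 190.3835
SE = √(s_p²(1/n₁ + 1/n₂)) = √(190.3835 × (1/17 + 1/21)) = 4.5017
t = (x̄₁ - x̄₂) / SE = (80.43 - 75.43) / 4.5017 = 5.00 / 4.5017 = 1.111
p-value = 0.2741

Since p-value > α = 0.05, we fail to reject H₀.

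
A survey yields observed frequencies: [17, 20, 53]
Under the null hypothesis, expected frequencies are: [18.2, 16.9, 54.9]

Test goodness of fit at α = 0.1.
Chi-square goodness of fit test:
H₀: observed counts match expected distribution
H₁: observed counts differ from expected distribution
df = k - 1 = 2
χ² = Σ(O - E)²/E
   = (17 - 18.2)²/18.2 + (20 - 16.9)²/16.9 + (53 - 54.9)²/54.9
   = 0.079 + 0.569 + 0.066
   = 0.71
p-value = 0.6999

Since p-value > α = 0.1, we fail to reject H₀.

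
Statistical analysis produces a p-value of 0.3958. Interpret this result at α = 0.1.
Since p = 0.3958 > α = 0.1, fail to reject H₀.
There is insufficient evidence to reject the null hypothesis; the result is not statistically significant at the 0.1 level.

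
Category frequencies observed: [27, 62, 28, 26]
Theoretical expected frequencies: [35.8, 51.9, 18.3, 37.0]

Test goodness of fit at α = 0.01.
Chi-square goodness of fit test:
H₀: observed counts match expected distribution
H₁: observed counts differ from expected distribution
df = k - 1 = 3
χ² = Σ(O - E)²/E
   = (27 - 35.8)²/35.8 + (62 - 51.9)²/51.9 + (28 - 18.3)²/18.3 + (26 - 37.0)²/37.0
   = 2.163 + 1.966 + 5.142 + 3.270
   = 12.54
p-value = 0.0057

Since p-value < α = 0.01, we reject H₀.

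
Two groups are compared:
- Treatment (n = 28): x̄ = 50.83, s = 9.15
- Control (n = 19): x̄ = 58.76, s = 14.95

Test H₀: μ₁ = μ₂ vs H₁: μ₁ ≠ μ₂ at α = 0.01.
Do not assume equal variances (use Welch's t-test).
Welch's two-sample t-test:
H₀: μ₁ = μ₂
H₁: μ₁ ≠ μ₂
s₁²/n₁ = 9.15²/28 = 2.9901,  s₂²/n₂ = 14.95²/19 = 11.7633
SE = √(s₁²/n₁ + s₂²/n₂) = √(2.9901 + 11.7633) = 3.8410
df (Welch-Satterthwaite) = (s₁²/n₁ + s₂²/n₂)² / [(s₁²/n₁)²/(n₁-1) + (s₂²/n₂)²/(n₂-1)] ≈ 27.14
t = (x̄₁ - x̄₂) / SE = (50.83 - 58.76) / 3.8410 = -7.93 / 3.8410 = -2.065
p-value = 0.0486

Since p-value > α = 0.01, we fail to reject H₀.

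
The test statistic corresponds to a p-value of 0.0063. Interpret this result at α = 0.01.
Since p = 0.0063 < α = 0.01, reject H₀.
There is sufficient evidence to reject the null hypothesis; the result is statistically significant at the 0.01 level.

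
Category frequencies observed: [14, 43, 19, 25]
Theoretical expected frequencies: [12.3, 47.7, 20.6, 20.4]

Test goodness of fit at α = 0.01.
Chi-square goodness of fit test:
H₀: observed counts match expected distribution
H₁: observed counts differ from expected distribution
df = k - 1 = 3
χ² = Σ(O - E)²/E
   = (14 - 12.3)²/12.3 + (43 - 47.7)²/47.7 + (19 - 20.6)²/20.6 + (25 - 20.4)²/20.4
   = 0.235 + 0.463 + 0.124 + 1.037
   = 1.86
p-value = 0.6021

Since p-value > α = 0.01, we fail to reject H₀.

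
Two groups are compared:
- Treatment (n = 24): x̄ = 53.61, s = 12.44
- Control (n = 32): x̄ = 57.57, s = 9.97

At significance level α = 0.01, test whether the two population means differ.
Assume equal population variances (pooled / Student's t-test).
Student's two-sample t-test (equal variances):
H₀: μ₁ = μ₂
H₁: μ₁ ≠ μ₂
df = n₁ + n₂ - 2 = 54
Pooled variance s_p² = [(n₁-1)s₁² + (n₂-1)s₂²] / (n₁ + n₂ - 2) = [(23)(12.44²) + (31)(9.97²)] / 54 = 122.9770
SE = √(s_p²(1/n₁ + 1/n₂)) = √(122.9770 × (1/24 + 1/32)) = 2.9945
t = (x̄₁ - x̄₂) / SE = (53.61 - 57.57) / 2.9945 = -3.96 / 2.9945 = -1.322
p-value = 0.1916

Since p-value > α = 0.01, we fail to reject H₀.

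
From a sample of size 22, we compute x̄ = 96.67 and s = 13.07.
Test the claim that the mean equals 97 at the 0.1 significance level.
One-sample t-test:
H₀: μ = 97
H₁: μ ≠ 97
df = n - 1 = 21
t = (x̄ - μ₀) / (s/√n) = (96.67 - 97) / (13.07/√22) = -0.118
p-value = 0.9069

Since p-value > α = 0.1, we fail to reject H₀.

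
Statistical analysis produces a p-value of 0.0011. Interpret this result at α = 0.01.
Since p = 0.0011 < α = 0.01, reject H₀.
There is sufficient evidence to reject the null hypothesis; the result is statistically significant at the 0.01 level.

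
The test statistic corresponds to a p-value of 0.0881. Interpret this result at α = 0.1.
Since p = 0.0881 < α = 0.1, reject H₀.
There is sufficient evidence to reject the null hypothesis; the result is statistically significant at the 0.1 level.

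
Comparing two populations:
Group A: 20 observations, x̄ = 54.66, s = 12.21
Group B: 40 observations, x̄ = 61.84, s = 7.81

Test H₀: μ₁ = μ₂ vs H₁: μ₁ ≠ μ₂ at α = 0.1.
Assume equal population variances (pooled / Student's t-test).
Student's two-sample t-test (equal variances):
H₀: μ₁ = μ₂
H₁: μ₁ ≠ μ₂
df = n₁ + n₂ - 2 = 58
Pooled variance s_p² = [(n₁-1)s₁² + (n₂-1)s₂²] / (n₁ + n₂ - 2) = [(19)(12.21²) + (39)(7.81²)] / 58 = 89.8525
SE = √(s_p²(1/n₁ + 1/n₂)) = √(89.8525 × (1/20 + 1/40)) = 2.5959
t = (x̄₁ - x̄₂) / SE = (54.66 - 61.84) / 2.5959 = -7.18 / 2.5959 = -2.766
p-value = 0.0076

Since p-value < α = 0.1, we reject H₀.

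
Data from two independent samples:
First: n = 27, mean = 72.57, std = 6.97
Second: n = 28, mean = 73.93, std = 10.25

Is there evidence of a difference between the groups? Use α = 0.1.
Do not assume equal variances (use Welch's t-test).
Welch's two-sample t-test:
H₀: μ₁ = μ₂
H₁: μ₁ ≠ μ₂
s₁²/n₁ = 6.97²/27 = 1.7993,  s₂²/n₂ = 10.25²/28 = 3.7522
SE = √(s₁²/n₁ + s₂²/n₂) = √(1.7993 + 3.7522) = 2.3562
df (Welch-Satterthwaite) = (s₁²/n₁ + s₂²/n₂)² / [(s₁²/n₁)²/(n₁-1) + (s₂²/n₂)²/(n₂-1)] ≈ 47.71
t = (x̄₁ - x̄₂) / SE = (72.57 - 73.93) / 2.3562 = -1.36 / 2.3562 = -0.577
p-value = 0.5665

Since p-value > α = 0.1, we fail to reject H₀.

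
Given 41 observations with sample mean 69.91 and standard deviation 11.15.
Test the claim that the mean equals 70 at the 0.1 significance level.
One-sample t-test:
H₀: μ = 70
H₁: μ ≠ 70
df = n - 1 = 40
t = (x̄ - μ₀) / (s/√n) = (69.91 - 70) / (11.15/√41) = -0.052
p-value = 0.9590

Since p-value > α = 0.1, we fail to reject H₀.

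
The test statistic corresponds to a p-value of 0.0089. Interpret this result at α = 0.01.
Since p = 0.0089 < α = 0.01, reject H₀.
There is sufficient evidence to reject the null hypothesis; the result is statistically significant at the 0.01 level.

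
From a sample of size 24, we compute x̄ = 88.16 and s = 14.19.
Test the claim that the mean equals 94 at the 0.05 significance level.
One-sample t-test:
H₀: μ = 94
H₁: μ ≠ 94
df = n - 1 = 23
t = (x̄ - μ₀) / (s/√n) = (88.16 - 94) / (14.19/√24) = -2.016
p-value = 0.0556

Since p-value > α = 0.05, we fail to reject H₀.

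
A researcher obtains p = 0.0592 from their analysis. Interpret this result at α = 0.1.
Since p = 0.0592 < α = 0.1, reject H₀.
There is sufficient evidence to reject the null hypothesis; the result is statistically significant at the 0.1 level.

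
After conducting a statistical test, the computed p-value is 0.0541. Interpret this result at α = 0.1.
Since p = 0.0541 < α = 0.1, reject H₀.
There is sufficient evidence to reject the null hypothesis; the result is statistically significant at the 0.1 level.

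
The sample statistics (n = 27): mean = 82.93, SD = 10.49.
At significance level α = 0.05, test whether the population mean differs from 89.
One-sample t-test:
H₀: μ = 89
H₁: μ ≠ 89
df = n - 1 = 26
t = (x̄ - μ₀) / (s/√n) = (82.93 - 89) / (10.49/√27) = -3.007
p-value = 0.0058

Since p-value < α = 0.05, we reject H₀.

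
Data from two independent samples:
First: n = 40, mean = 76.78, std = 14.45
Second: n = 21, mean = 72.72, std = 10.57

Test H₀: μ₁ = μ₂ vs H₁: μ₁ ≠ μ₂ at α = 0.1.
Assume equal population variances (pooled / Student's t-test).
Student's two-sample t-test (equal variances):
H₀: μ₁ = μ₂
H₁: μ₁ ≠ μ₂
df = n₁ + n₂ - 2 = 59
Pooled variance s_p² = [(n₁-1)s₁² + (n₂-1)s₂²] / (n₁ + n₂ - 2) = [(39)(14.45²) + (20)(10.57²)] / 59 = 175.8948
SE = √(s_p²(1/n₁ + 1/n₂)) = √(175.8948 × (1/40 + 1/21)) = 3.5740
t = (x̄₁ - x̄₂) / SE = (76.78 - 72.72) / 3.5740 = 4.06 / 3.5740 = 1.136
p-value = 0.2606

Since p-value > α = 0.1, we fail to reject H₀.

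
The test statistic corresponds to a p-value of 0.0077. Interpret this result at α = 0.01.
Since p = 0.0077 < α = 0.01, reject H₀.
There is sufficient evidence to reject the null hypothesis; the result is statistically significant at the 0.01 level.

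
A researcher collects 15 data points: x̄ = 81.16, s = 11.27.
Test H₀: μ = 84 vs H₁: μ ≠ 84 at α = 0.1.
One-sample t-test:
H₀: μ = 84
H₁: μ ≠ 84
df = n - 1 = 14
t = (x̄ - μ₀) / (s/√n) = (81.16 - 84) / (11.27/√15) = -0.976
p-value = 0.3456

Since p-value > α = 0.1, we fail to reject H₀.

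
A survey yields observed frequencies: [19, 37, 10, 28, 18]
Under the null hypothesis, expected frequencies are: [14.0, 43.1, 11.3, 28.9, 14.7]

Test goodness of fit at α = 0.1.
Chi-square goodness of fit test:
H₀: observed counts match expected distribution
H₁: observed counts differ from expected distribution
df = k - 1 = 4
χ² = Σ(O - E)²/E
   = (19 - 14.0)²/14.0 + (37 - 43.1)²/43.1 + (10 - 11.3)²/11.3 + (28 - 28.9)²/28.9 + (18 - 14.7)²/14.7
   = 1.786 + 0.863 + 0.150 + 0.028 + 0.741
   = 3.57
p-value = 0.4677

Since p-value > α = 0.1, we fail to reject H₀.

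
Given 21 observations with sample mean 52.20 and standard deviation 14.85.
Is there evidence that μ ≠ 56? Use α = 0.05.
One-sample t-test:
H₀: μ = 56
H₁: μ ≠ 56
df = n - 1 = 20
t = (x̄ - μ₀) / (s/√n) = (52.20 - 56) / (14.85/√21) = -1.173
p-value = 0.2547

Since p-value > α = 0.05, we fail to reject H₀.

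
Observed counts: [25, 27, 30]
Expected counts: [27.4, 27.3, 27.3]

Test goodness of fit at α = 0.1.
Chi-square goodness of fit test:
H₀: observed counts match expected distribution
H₁: observed counts differ from expected distribution
df = k - 1 = 2
χ² = Σ(O - E)²/E
   = (25 - 27.4)²/27.4 + (27 - 27.3)²/27.3 + (30 - 27.3)²/27.3
   = 0.210 + 0.003 + 0.267
   = 0.48
p-value = 0.7864

Since p-value > α = 0.1, we fail to reject H₀.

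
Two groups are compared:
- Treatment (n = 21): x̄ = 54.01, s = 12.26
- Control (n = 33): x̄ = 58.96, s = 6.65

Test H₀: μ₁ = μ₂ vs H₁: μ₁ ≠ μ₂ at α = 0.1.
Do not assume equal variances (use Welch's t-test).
Welch's two-sample t-test:
H₀: μ₁ = μ₂
H₁: μ₁ ≠ μ₂
s₁²/n₁ = 12.26²/21 = 7.1575,  s₂²/n₂ = 6.65²/33 = 1.3401
SE = √(s₁²/n₁ + s₂²/n₂) = √(7.1575 + 1.3401) = 2.9151
df (Welch-Satterthwaite) = (s₁²/n₁ + s₂²/n₂)² / [(s₁²/n₁)²/(n₁-1) + (s₂²/n₂)²/(n₂-1)] ≈ 27.59
t = (x̄₁ - x̄₂) / SE = (54.01 - 58.96) / 2.9151 = -4.95 / 2.9151 = -1.698
p-value = 0.1007

Since p-value > α = 0.1, we fail to reject H₀.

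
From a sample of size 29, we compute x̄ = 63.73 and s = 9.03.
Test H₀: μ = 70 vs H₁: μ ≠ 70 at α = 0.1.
One-sample t-test:
H₀: μ = 70
H₁: μ ≠ 70
df = n - 1 = 28
t = (x̄ - μ₀) / (s/√n) = (63.73 - 70) / (9.03/√29) = -3.739
p-value = 0.0008

Since p-value < α = 0.1, we reject H₀.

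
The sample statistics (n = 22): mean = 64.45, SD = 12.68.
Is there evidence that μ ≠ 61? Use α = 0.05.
One-sample t-test:
H₀: μ = 61
H₁: μ ≠ 61
df = n - 1 = 21
t = (x̄ - μ₀) / (s/√n) = (64.45 - 61) / (12.68/√22) = 1.276
p-value = 0.2158

Since p-value > α = 0.05, we fail to reject H₀.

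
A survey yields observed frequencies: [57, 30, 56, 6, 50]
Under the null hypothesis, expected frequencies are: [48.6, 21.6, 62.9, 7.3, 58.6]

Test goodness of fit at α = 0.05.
Chi-square goodness of fit test:
H₀: observed counts match expected distribution
H₁: observed counts differ from expected distribution
df = k - 1 = 4
χ² = Σ(O - E)²/E
   = (57 - 48.6)²/48.6 + (30 - 21.6)²/21.6 + (56 - 62.9)²/62.9 + (6 - 7.3)²/7.3 + (50 - 58.6)²/58.6
   = 1.452 + 3.267 + 0.757 + 0.232 + 1.262
   = 6.97
p-value = 0.1375

Since p-value > α = 0.05, we fail to reject H₀.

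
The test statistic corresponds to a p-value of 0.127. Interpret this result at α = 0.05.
Since p = 0.127 > α = 0.05, fail to reject H₀.
There is insufficient evidence to reject the null hypothesis; the result is not statistically significant at the 0.05 level.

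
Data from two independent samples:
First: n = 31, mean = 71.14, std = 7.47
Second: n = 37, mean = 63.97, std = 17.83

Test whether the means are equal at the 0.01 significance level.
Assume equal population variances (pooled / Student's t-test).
Student's two-sample t-test (equal variances):
H₀: μ₁ = μ₂
H₁: μ₁ ≠ μ₂
df = n₁ + n₂ - 2 = 66
Pooled variance s_p² = [(n₁-1)s₁² + (n₂-1)s₂²] / (n₁ + n₂ - 2) = [(30)(7.47²) + (36)(17.83²)] / 66 = 198.7689
SE = √(s_p²(1/n₁ + 1/n₂)) = √(198.7689 × (1/31 + 1/37)) = 3.4328
t = (x̄₁ - x̄₂) / SE = (71.14 - 63.97) / 3.4328 = 7.17 / 3.4328 = 2.089
p-value = 0.0406

Since p-value > α = 0.01, we fail to reject H₀.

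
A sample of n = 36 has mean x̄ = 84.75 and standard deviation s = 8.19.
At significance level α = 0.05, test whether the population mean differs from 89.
One-sample t-test:
H₀: μ = 89
H₁: μ ≠ 89
df = n - 1 = 35
t = (x̄ - μ₀) / (s/√n) = (84.75 - 89) / (8.19/√36) = -3.114
p-value = 0.0037

Since p-value < α = 0.05, we reject H₀.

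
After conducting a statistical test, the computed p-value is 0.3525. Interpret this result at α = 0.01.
Since p = 0.3525 > α = 0.01, fail to reject H₀.
There is insufficient evidence to reject the null hypothesis; the result is not statistically significant at the 0.01 level.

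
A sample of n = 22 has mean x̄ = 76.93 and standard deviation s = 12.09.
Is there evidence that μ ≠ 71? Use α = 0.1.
One-sample t-test:
H₀: μ = 71
H₁: μ ≠ 71
df = n - 1 = 21
t = (x̄ - μ₀) / (s/√n) = (76.93 - 71) / (12.09/√22) = 2.301
p-value = 0.0318

Since p-value < α = 0.1, we reject H₀.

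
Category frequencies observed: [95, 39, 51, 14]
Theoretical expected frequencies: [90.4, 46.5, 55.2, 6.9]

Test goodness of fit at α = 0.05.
Chi-square goodness of fit test:
H₀: observed counts match expected distribution
H₁: observed counts differ from expected distribution
df = k - 1 = 3
χ² = Σ(O - E)²/E
   = (95 - 90.4)²/90.4 + (39 - 46.5)²/46.5 + (51 - 55.2)²/55.2 + (14 - 6.9)²/6.9
   = 0.234 + 1.210 + 0.320 + 7.306
   = 9.07
p-value = 0.0284

Since p-value < α = 0.05, we reject H₀.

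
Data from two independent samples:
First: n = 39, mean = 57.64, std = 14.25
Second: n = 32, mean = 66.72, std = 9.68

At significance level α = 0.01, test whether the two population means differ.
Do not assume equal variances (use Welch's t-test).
Welch's two-sample t-test:
H₀: μ₁ = μ₂
H₁: μ₁ ≠ μ₂
s₁²/n₁ = 14.25²/39 = 5.2067,  s₂²/n₂ = 9.68²/32 = 2.9282
SE = √(s₁²/n₁ + s₂²/n₂) = √(5.2067 + 2.9282) = 2.8522
df (Welch-Satterthwaite) = (s₁²/n₁ + s₂²/n₂)² / [(s₁²/n₁)²/(n₁-1) + (s₂²/n₂)²/(n₂-1)] ≈ 66.84
t = (x̄₁ - x̄₂) / SE = (57.64 - 66.72) / 2.8522 = -9.08 / 2.8522 = -3.184
p-value = 0.0022

Since p-value < α = 0.01, we reject H₀.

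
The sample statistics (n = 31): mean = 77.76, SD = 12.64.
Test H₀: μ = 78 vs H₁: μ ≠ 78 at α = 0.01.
One-sample t-test:
H₀: μ = 78
H₁: μ ≠ 78
df = n - 1 = 30
t = (x̄ - μ₀) / (s/√n) = (77.76 - 78) / (12.64/√31) = -0.106
p-value = 0.9165

Since p-value > α = 0.01, we fail to reject H₀.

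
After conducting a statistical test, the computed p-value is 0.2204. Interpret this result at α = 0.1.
Since p = 0.2204 > α = 0.1, fail to reject H₀.
There is insufficient evidence to reject the null hypothesis; the result is not statistically significant at the 0.1 level.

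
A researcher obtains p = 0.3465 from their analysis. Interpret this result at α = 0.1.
Since p = 0.3465 > α = 0.1, fail to reject H₀.
There is insufficient evidence to reject the null hypothesis; the result is not statistically significant at the 0.1 level.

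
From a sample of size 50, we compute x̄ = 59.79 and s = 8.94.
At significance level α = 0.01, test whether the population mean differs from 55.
One-sample t-test:
H₀: μ = 55
H₁: μ ≠ 55
df = n - 1 = 49
t = (x̄ - μ₀) / (s/√n) = (59.79 - 55) / (8.94/√50) = 3.789
p-value = 0.0004

Since p-value < α = 0.01, we reject H₀.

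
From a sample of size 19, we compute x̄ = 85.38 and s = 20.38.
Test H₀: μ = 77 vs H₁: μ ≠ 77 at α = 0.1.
One-sample t-test:
H₀: μ = 77
H₁: μ ≠ 77
df = n - 1 = 18
t = (x̄ - μ₀) / (s/√n) = (85.38 - 77) / (20.38/√19) = 1.792
p-value = 0.0899

Since p-value < α = 0.1, we reject H₀.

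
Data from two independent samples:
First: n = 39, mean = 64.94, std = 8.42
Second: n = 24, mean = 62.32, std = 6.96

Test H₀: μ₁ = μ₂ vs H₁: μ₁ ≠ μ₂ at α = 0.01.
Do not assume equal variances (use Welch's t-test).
Welch's two-sample t-test:
H₀: μ₁ = μ₂
H₁: μ₁ ≠ μ₂
s₁²/n₁ = 8.42²/39 = 1.8179,  s₂²/n₂ = 6.96²/24 = 2.0184
SE = √(s₁²/n₁ + s₂²/n₂) = √(1.8179 + 2.0184) = 1.9586
df (Welch-Satterthwaite) = (s₁²/n₁ + s₂²/n₂)² / [(s₁²/n₁)²/(n₁-1) + (s₂²/n₂)²/(n₂-1)] ≈ 55.73
t = (x̄₁ - x̄₂) / SE = (64.94 - 62.32) / 1.9586 = 2.62 / 1.9586 = 1.338
p-value = 0.1864

Since p-value > α = 0.01, we fail to reject H₀.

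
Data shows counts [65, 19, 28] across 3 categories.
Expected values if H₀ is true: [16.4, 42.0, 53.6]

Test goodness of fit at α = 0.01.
Chi-square goodness of fit test:
H₀: observed counts match expected distribution
H₁: observed counts differ from expected distribution
df = k - 1 = 2
χ² = Σ(O - E)²/E
   = (65 - 16.4)²/16.4 + (19 - 42.0)²/42.0 + (28 - 53.6)²/53.6
   = 144.022 + 12.595 + 12.227
   = 168.84
p-value < 0.0001

Since p-value < α = 0.01, we reject H₀.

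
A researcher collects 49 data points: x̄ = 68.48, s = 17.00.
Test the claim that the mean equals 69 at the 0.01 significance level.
One-sample t-test:
H₀: μ = 69
H₁: μ ≠ 69
df = n - 1 = 48
t = (x̄ - μ₀) / (s/√n) = (68.48 - 69) / (17.00/√49) = -0.214
p-value = 0.8314

Since p-value > α = 0.01, we fail to reject H₀.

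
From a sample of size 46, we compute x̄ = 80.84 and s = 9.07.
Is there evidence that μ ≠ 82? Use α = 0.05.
One-sample t-test:
H₀: μ = 82
H₁: μ ≠ 82
df = n - 1 = 45
t = (x̄ - μ₀) / (s/√n) = (80.84 - 82) / (9.07/√46) = -0.867
p-value = 0.3903

Since p-value > α = 0.05, we fail to reject H₀.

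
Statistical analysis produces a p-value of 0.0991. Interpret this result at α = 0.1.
Since p = 0.0991 < α = 0.1, reject H₀.
There is sufficient evidence to reject the null hypothesis; the result is statistically significant at the 0.1 level.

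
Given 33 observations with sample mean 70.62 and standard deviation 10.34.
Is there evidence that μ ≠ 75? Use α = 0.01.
One-sample t-test:
H₀: μ = 75
H₁: μ ≠ 75
df = n - 1 = 32
t = (x̄ - μ₀) / (s/√n) = (70.62 - 75) / (10.34/√33) = -2.433
p-value = 0.0207

Since p-value > α = 0.01, we fail to reject H₀.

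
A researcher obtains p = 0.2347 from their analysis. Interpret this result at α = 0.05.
Since p = 0.2347 > α = 0.05, fail to reject H₀.
There is insufficient evidence to reject the null hypothesis; the result is not statistically significant at the 0.05 level.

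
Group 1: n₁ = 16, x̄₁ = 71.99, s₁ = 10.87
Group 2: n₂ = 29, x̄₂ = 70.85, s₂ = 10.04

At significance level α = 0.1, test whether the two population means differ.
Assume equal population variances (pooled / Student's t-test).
Student's two-sample t-test (equal variances):
H₀: μ₁ = μ₂
H₁: μ₁ ≠ μ₂
df = n₁ + n₂ - 2 = 43
Pooled variance s_p² = [(n₁-1)s₁² + (n₂-1)s₂²] / (n₁ + n₂ - 2) = [(15)(10.87²) + (28)(10.04²)] / 43 = 106.8558
SE = √(s_p²(1/n₁ + 1/n₂)) = √(106.8558 × (1/16 + 1/29)) = 3.2192
t = (x̄₁ - x̄₂) / SE = (71.99 - 70.85) / 3.2192 = 1.14 / 3.2192 = 0.354
p-value = 0.7250

Since p-value > α = 0.1, we fail to reject H₀.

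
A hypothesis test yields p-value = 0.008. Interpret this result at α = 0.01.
Since p = 0.008 < α = 0.01, reject H₀.
There is sufficient evidence to reject the null hypothesis; the result is statistically significant at the 0.01 level.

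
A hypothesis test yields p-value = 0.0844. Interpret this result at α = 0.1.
Since p = 0.0844 < α = 0.1, reject H₀.
There is sufficient evidence to reject the null hypothesis; the result is statistically significant at the 0.1 level.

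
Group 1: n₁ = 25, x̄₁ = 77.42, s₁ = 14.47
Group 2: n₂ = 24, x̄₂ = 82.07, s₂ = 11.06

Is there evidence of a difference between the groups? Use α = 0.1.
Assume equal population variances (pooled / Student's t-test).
Student's two-sample t-test (equal variances):
H₀: μ₁ = μ₂
H₁: μ₁ ≠ μ₂
df = n₁ + n₂ - 2 = 47
Pooled variance s_p² = [(n₁-1)s₁² + (n₂-1)s₂²] / (n₁ + n₂ - 2) = [(24)(14.47²) + (23)(11.06²)] / 47 = 166.7784
SE = √(s_p²(1/n₁ + 1/n₂)) = √(166.7784 × (1/25 + 1/24)) = 3.6906
t = (x̄₁ - x̄₂) / SE = (77.42 - 82.07) / 3.6906 = -4.65 / 3.6906 = -1.260
p-value = 0.2139

Since p-value > α = 0.1, we fail to reject H₀.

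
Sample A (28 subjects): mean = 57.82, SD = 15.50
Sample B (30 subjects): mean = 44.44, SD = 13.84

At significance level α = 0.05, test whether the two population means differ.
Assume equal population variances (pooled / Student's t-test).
Student's two-sample t-test (equal variances):
H₀: μ₁ = μ₂
H₁: μ₁ ≠ μ₂
df = n₁ + n₂ - 2 = 56
Pooled variance s_p² = [(n₁-1)s₁² + (n₂-1)s₂²] / (n₁ + n₂ - 2) = [(27)(15.50²) + (29)(13.84²)] / 56 = 215.0281
SE = √(s_p²(1/n₁ + 1/n₂)) = √(215.0281 × (1/28 + 1/30)) = 3.8532
t = (x̄₁ - x̄₂) / SE = (57.82 - 44.44) / 3.8532 = 13.38 / 3.8532 = 3.472
p-value = 0.0010

Since p-value < α = 0.05, we reject H₀.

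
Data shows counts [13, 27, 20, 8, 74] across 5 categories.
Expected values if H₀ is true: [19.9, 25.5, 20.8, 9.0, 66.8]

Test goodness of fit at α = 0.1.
Chi-square goodness of fit test:
H₀: observed counts match expected distribution
H₁: observed counts differ from expected distribution
df = k - 1 = 4
χ² = Σ(O - E)²/E
   = (13 - 19.9)²/19.9 + (27 - 25.5)²/25.5 + (20 - 20.8)²/20.8 + (8 - 9.0)²/9.0 + (74 - 66.8)²/66.8
   = 2.392 + 0.088 + 0.031 + 0.111 + 0.776
   = 3.40
p-value = 0.4935

Since p-value > α = 0.1, we fail to reject H₀.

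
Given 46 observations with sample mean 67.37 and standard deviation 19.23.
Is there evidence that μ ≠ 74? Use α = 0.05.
One-sample t-test:
H₀: μ = 74
H₁: μ ≠ 74
df = n - 1 = 45
t = (x̄ - μ₀) / (s/√n) = (67.37 - 74) / (19.23/√46) = -2.338
p-value = 0.0239

Since p-value < α = 0.05, we reject H₀.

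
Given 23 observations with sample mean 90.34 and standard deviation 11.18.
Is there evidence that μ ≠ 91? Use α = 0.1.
One-sample t-test:
H₀: μ = 91
H₁: μ ≠ 91
df = n - 1 = 22
t = (x̄ - μ₀) / (s/√n) = (90.34 - 91) / (11.18/√23) = -0.283
p-value = 0.7797

Since p-value > α = 0.1, we fail to reject H₀.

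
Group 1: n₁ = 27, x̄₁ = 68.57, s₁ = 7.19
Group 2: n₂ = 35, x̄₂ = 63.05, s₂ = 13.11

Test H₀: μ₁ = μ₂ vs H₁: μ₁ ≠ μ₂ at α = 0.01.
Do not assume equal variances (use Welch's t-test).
Welch's two-sample t-test:
H₀: μ₁ = μ₂
H₁: μ₁ ≠ μ₂
s₁²/n₁ = 7.19²/27 = 1.9147,  s₂²/n₂ = 13.11²/35 = 4.9106
SE = √(s₁²/n₁ + s₂²/n₂) = √(1.9147 + 4.9106) = 2.6125
df (Welch-Satterthwaite) = (s₁²/n₁ + s₂²/n₂)² / [(s₁²/n₁)²/(n₁-1) + (s₂²/n₂)²/(n₂-1)] ≈ 54.79
t = (x̄₁ - x̄₂) / SE = (68.57 - 63.05) / 2.6125 = 5.52 / 2.6125 = 2.113
p-value = 0.0392

Since p-value > α = 0.01, we fail to reject H₀.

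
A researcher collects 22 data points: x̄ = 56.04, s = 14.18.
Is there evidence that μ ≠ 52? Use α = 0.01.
One-sample t-test:
H₀: μ = 52
H₁: μ ≠ 52
df = n - 1 = 21
t = (x̄ - μ₀) / (s/√n) = (56.04 - 52) / (14.18/√22) = 1.336
p-value = 0.1957

Since p-value > α = 0.01, we fail to reject H₀.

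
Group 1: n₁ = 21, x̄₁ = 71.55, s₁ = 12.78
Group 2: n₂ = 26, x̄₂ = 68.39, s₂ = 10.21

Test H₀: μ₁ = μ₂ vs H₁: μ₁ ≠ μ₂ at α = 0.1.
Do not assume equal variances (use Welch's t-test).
Welch's two-sample t-test:
H₀: μ₁ = μ₂
H₁: μ₁ ≠ μ₂
s₁²/n₁ = 12.78²/21 = 7.7775,  s₂²/n₂ = 10.21²/26 = 4.0094
SE = √(s₁²/n₁ + s₂²/n₂) = √(7.7775 + 4.0094) = 3.4332
df (Welch-Satterthwaite) = (s₁²/n₁ + s₂²/n₂)² / [(s₁²/n₁)²/(n₁-1) + (s₂²/n₂)²/(n₂-1)] ≈ 37.88
t = (x̄₁ - x̄₂) / SE = (71.55 - 68.39) / 3.4332 = 3.16 / 3.4332 = 0.920
p-value = 0.3632

Since p-value > α = 0.1, we fail to reject H₀.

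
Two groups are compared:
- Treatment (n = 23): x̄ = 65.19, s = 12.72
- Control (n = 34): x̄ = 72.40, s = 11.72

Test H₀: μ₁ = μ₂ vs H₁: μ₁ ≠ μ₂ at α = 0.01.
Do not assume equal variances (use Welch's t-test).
Welch's two-sample t-test:
H₀: μ₁ = μ₂
H₁: μ₁ ≠ μ₂
s₁²/n₁ = 12.72²/23 = 7.0347,  s₂²/n₂ = 11.72²/34 = 4.0400
SE = √(s₁²/n₁ + s₂²/n₂) = √(7.0347 + 4.0400) = 3.3279
df (Welch-Satterthwaite) = (s₁²/n₁ + s₂²/n₂)² / [(s₁²/n₁)²/(n₁-1) + (s₂²/n₂)²/(n₂-1)] ≈ 44.70
t = (x̄₁ - x̄₂) / SE = (65.19 - 72.40) / 3.3279 = -7.21 / 3.3279 = -2.167
p-value = 0.0356

Since p-value > α = 0.01, we fail to reject H₀.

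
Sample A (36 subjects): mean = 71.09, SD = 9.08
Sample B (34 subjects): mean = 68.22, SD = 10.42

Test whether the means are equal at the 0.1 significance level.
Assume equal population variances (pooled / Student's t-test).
Student's two-sample t-test (equal variances):
H₀: μ₁ = μ₂
H₁: μ₁ ≠ μ₂
df = n₁ + n₂ - 2 = 68
Pooled variance s_p² = [(n₁-1)s₁² + (n₂-1)s₂²] / (n₁ + n₂ - 2) = [(35)(9.08²) + (33)(10.42²)] / 68 = 95.1271
SE = √(s_p²(1/n₁ + 1/n₂)) = √(95.1271 × (1/36 + 1/34)) = 2.3324
t = (x̄₁ - x̄₂) / SE = (71.09 - 68.22) / 2.3324 = 2.87 / 2.3324 = 1.230
p-value = 0.2228

Since p-value > α = 0.1, we fail to reject H₀.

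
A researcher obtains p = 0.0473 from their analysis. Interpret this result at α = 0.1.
Since p = 0.0473 < α = 0.1, reject H₀.
There is sufficient evidence to reject the null hypothesis; the result is statistically significant at the 0.1 level.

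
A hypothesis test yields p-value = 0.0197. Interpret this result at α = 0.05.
Since p = 0.0197 < α = 0.05, reject H₀.
There is sufficient evidence to reject the null hypothesis; the result is statistically significant at the 0.05 level.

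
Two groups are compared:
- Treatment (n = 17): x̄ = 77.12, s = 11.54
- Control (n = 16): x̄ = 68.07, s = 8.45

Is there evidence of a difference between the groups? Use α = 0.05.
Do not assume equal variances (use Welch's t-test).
Welch's two-sample t-test:
H₀: μ₁ = μ₂
H₁: μ₁ ≠ μ₂
s₁²/n₁ = 11.54²/17 = 7.8336,  s₂²/n₂ = 8.45²/16 = 4.4627
SE = √(s₁²/n₁ + s₂²/n₂) = √(7.8336 + 4.4627) = 3.5066
df (Welch-Satterthwaite) = (s₁²/n₁ + s₂²/n₂)² / [(s₁²/n₁)²/(n₁-1) + (s₂²/n₂)²/(n₂-1)] ≈ 29.28
t = (x̄₁ - x̄₂) / SE = (77.12 - 68.07) / 3.5066 = 9.05 / 3.5066 = 2.581
p-value = 0.0151

Since p-value < α = 0.05, we reject H₀.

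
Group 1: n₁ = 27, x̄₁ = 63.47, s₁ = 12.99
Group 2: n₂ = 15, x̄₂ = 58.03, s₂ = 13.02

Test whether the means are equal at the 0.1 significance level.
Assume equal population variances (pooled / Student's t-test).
Student's two-sample t-test (equal variances):
H₀: μ₁ = μ₂
H₁: μ₁ ≠ μ₂
df = n₁ + n₂ - 2 = 40
Pooled variance s_p² = [(n₁-1)s₁² + (n₂-1)s₂²] / (n₁ + n₂ - 2) = [(26)(12.99²) + (14)(13.02²)] / 40 = 169.0132
SE = √(s_p²(1/n₁ + 1/n₂)) = √(169.0132 × (1/27 + 1/15)) = 4.1866
t = (x̄₁ - x̄₂) / SE = (63.47 - 58.03) / 4.1866 = 5.44 / 4.1866 = 1.299
p-value = 0.2012

Since p-value > α = 0.1, we fail to reject H₀.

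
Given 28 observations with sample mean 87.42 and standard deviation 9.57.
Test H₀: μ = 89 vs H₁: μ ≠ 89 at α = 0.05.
One-sample t-test:
H₀: μ = 89
H₁: μ ≠ 89
df = n - 1 = 27
t = (x̄ - μ₀) / (s/√n) = (87.42 - 89) / (9.57/√28) = -0.874
p-value = 0.3900

Since p-value > α = 0.05, we fail to reject H₀.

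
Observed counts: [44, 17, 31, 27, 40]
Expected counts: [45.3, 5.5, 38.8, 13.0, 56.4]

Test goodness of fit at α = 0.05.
Chi-square goodness of fit test:
H₀: observed counts match expected distribution
H₁: observed counts differ from expected distribution
df = k - 1 = 4
χ² = Σ(O - E)²/E
   = (44 - 45.3)²/45.3 + (17 - 5.5)²/5.5 + (31 - 38.8)²/38.8 + (27 - 13.0)²/13.0 + (40 - 56.4)²/56.4
   = 0.037 + 24.045 + 1.568 + 15.077 + 4.769
   = 45.50
p-value < 0.0001

Since p-value < α = 0.05, we reject H₀.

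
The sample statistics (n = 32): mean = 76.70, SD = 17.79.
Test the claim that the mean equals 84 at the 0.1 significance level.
One-sample t-test:
H₀: μ = 84
H₁: μ ≠ 84
df = n - 1 = 31
t = (x̄ - μ₀) / (s/√n) = (76.70 - 84) / (17.79/√32) = -2.321
p-value = 0.0270

Since p-value < α = 0.1, we reject H₀.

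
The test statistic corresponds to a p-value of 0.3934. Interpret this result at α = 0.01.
Since p = 0.3934 > α = 0.01, fail to reject H₀.
There is insufficient evidence to reject the null hypothesis; the result is not statistically significant at the 0.01 level.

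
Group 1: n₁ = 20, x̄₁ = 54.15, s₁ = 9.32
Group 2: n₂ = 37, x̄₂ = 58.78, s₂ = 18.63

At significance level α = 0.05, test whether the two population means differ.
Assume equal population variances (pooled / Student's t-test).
Student's two-sample t-test (equal variances):
H₀: μ₁ = μ₂
H₁: μ₁ ≠ μ₂
df = n₁ + n₂ - 2 = 55
Pooled variance s_p² = [(n₁-1)s₁² + (n₂-1)s₂²] / (n₁ + n₂ - 2) = [(19)(9.32²) + (36)(18.63²)] / 55 = 257.1846
SE = √(s_p²(1/n₁ + 1/n₂)) = √(257.1846 × (1/20 + 1/37)) = 4.4509
t = (x̄₁ - x̄₂) / SE = (54.15 - 58.78) / 4.4509 = -4.63 / 4.4509 = -1.040
p-value = 0.3028

Since p-value > α = 0.05, we fail to reject H₀.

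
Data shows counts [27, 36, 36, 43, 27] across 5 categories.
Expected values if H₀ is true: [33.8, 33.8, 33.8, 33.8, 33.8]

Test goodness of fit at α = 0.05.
Chi-square goodness of fit test:
H₀: observed counts match expected distribution
H₁: observed counts differ from expected distribution
df = k - 1 = 4
χ² = Σ(O - E)²/E
   = (27 - 33.8)²/33.8 + (36 - 33.8)²/33.8 + (36 - 33.8)²/33.8 + (43 - 33.8)²/33.8 + (27 - 33.8)²/33.8
   = 1.368 + 0.143 + 0.143 + 2.504 + 1.368
   = 5.53
p-value = 0.2374

Since p-value > α = 0.05, we fail to reject H₀.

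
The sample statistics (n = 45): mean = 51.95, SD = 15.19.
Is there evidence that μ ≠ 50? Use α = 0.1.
One-sample t-test:
H₀: μ = 50
H₁: μ ≠ 50
df = n - 1 = 44
t = (x̄ - μ₀) / (s/√n) = (51.95 - 50) / (15.19/√45) = 0.861
p-value = 0.3938

Since p-value > α = 0.1, we fail to reject H₀.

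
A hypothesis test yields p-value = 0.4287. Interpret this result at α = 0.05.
Since p = 0.4287 > α = 0.05, fail to reject H₀.
There is insufficient evidence to reject the null hypothesis; the result is not statistically significant at the 0.05 level.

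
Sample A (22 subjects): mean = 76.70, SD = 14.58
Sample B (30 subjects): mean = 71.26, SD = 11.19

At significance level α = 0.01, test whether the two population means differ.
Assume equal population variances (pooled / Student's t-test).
Student's two-sample t-test (equal variances):
H₀: μ₁ = μ₂
H₁: μ₁ ≠ μ₂
df = n₁ + n₂ - 2 = 50
Pooled variance s_p² = [(n₁-1)s₁² + (n₂-1)s₂²] / (n₁ + n₂ - 2) = [(21)(14.58²) + (29)(11.19²)] / 50 = 161.9074
SE = √(s_p²(1/n₁ + 1/n₂)) = √(161.9074 × (1/22 + 1/30)) = 3.5716
t = (x̄₁ - x̄₂) / SE = (76.70 - 71.26) / 3.5716 = 5.44 / 3.5716 = 1.523
p-value = 0.1340

Since p-value > α = 0.01, we fail to reject H₀.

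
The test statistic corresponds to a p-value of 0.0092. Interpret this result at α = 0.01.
Since p = 0.0092 < α = 0.01, reject H₀.
There is sufficient evidence to reject the null hypothesis; the result is statistically significant at the 0.01 level.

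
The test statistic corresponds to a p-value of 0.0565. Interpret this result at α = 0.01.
Since p = 0.0565 > α = 0.01, fail to reject H₀.
There is insufficient evidence to reject the null hypothesis; the result is not statistically significant at the 0.01 level.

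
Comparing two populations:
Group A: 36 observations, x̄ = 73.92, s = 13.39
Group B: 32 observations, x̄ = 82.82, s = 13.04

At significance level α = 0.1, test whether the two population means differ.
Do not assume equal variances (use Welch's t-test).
Welch's two-sample t-test:
H₀: μ₁ = μ₂
H₁: μ₁ ≠ μ₂
s₁²/n₁ = 13.39²/36 = 4.9803,  s₂²/n₂ = 13.04²/32 = 5.3138
SE = √(s₁²/n₁ + s₂²/n₂) = √(4.9803 + 5.3138) = 3.2084
df (Welch-Satterthwaite) = (s₁²/n₁ + s₂²/n₂)² / [(s₁²/n₁)²/(n₁-1) + (s₂²/n₂)²/(n₂-1)] ≈ 65.43
t = (x̄₁ - x̄₂) / SE = (73.92 - 82.82) / 3.2084 = -8.90 / 3.2084 = -2.774
p-value = 0.0072

Since p-value < α = 0.1, we reject H₀.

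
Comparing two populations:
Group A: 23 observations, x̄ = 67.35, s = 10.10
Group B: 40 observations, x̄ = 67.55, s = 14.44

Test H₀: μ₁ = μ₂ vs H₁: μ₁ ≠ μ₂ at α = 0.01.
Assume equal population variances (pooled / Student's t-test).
Student's two-sample t-test (equal variances):
H₀: μ₁ = μ₂
H₁: μ₁ ≠ μ₂
df = n₁ + n₂ - 2 = 61
Pooled variance s_p² = [(n₁-1)s₁² + (n₂-1)s₂²] / (n₁ + n₂ - 2) = [(22)(10.10²) + (39)(14.44²)] / 61 = 170.1025
SE = √(s_p²(1/n₁ + 1/n₂)) = √(170.1025 × (1/23 + 1/40)) = 3.4130
t = (x̄₁ - x̄₂) / SE = (67.35 - 67.55) / 3.4130 = -0.20 / 3.4130 = -0.059
p-value = 0.9535

Since p-value > α = 0.01, we fail to reject H₀.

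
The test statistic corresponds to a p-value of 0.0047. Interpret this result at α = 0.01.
Since p = 0.0047 < α = 0.01, reject H₀.
There is sufficient evidence to reject the null hypothesis; the result is statistically significant at the 0.01 level.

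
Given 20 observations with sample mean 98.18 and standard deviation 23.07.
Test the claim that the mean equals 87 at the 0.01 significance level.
One-sample t-test:
H₀: μ = 87
H₁: μ ≠ 87
df = n - 1 = 19
t = (x̄ - μ₀) / (s/√n) = (98.18 - 87) / (23.07/√20) = 2.167
p-value = 0.0431

Since p-value > α = 0.01, we fail to reject H₀.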